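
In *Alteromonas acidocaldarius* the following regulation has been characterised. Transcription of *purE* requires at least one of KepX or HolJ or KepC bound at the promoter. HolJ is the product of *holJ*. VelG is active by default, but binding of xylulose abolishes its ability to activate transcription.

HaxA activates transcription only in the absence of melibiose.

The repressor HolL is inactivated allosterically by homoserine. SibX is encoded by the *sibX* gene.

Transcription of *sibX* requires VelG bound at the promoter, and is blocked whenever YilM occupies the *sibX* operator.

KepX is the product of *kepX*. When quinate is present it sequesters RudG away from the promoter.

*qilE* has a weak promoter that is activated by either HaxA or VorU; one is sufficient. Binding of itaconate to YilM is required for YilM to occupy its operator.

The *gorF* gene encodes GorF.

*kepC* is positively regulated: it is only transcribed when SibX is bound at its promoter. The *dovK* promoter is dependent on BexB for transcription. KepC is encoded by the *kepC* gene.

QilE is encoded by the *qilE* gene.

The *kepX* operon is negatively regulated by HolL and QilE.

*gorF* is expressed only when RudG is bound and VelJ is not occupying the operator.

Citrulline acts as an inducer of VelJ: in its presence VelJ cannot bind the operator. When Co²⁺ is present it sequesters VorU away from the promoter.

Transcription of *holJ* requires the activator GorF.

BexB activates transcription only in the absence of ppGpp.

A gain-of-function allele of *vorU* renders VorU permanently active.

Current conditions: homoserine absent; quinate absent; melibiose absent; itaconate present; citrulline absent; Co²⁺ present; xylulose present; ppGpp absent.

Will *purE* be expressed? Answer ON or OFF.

Homoserine is absent, so HolL is active.
Melibiose is absent, so HaxA is active.
VorU is constitutively active in this strain.
Activator HaxA is present, so *qilE* is transcribed.
So QilE is produced and active.
With repressor HolL bound, *kepX* is not transcribed.
So KepX is not produced.
Citrulline is absent, so VelJ is active.
Quinate is absent, so RudG is active.
With repressor VelJ bound, *gorF* is not transcribed.
So GorF is not produced.
Required activator GorF is absent, so *holJ* is not transcribed.
So HolJ is not produced.
Itaconate is present, so YilM is active.
Xylulose is present, so VelG is inactive.
With repressor YilM bound, *sibX* is not transcribed.
So SibX is not produced.
Required activator SibX is absent, so *kepC* is not transcribed.
So KepC is not produced.
No activator is available at the *purE* promoter, so *purE* is not transcribed.

OFF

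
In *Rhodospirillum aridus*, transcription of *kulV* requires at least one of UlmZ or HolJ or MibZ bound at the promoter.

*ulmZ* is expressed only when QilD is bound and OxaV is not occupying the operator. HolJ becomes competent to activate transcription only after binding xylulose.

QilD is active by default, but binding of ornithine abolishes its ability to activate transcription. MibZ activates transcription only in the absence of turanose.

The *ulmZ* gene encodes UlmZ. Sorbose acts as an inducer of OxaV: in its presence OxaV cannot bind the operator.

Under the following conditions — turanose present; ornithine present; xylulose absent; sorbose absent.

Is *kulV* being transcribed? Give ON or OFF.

OFF

Sorbose is absent, so OxaV is active.
Ornithine is present, so QilD is inactive.
With repressor OxaV bound, *ulmZ* is not transcribed.
So UlmZ is not produced.
Xylulose is absent, so HolJ is inactive.
Turanose is present, so MibZ is inactive.
No activator is available at the *kulV* promoter, so *kulV* is not transcribed.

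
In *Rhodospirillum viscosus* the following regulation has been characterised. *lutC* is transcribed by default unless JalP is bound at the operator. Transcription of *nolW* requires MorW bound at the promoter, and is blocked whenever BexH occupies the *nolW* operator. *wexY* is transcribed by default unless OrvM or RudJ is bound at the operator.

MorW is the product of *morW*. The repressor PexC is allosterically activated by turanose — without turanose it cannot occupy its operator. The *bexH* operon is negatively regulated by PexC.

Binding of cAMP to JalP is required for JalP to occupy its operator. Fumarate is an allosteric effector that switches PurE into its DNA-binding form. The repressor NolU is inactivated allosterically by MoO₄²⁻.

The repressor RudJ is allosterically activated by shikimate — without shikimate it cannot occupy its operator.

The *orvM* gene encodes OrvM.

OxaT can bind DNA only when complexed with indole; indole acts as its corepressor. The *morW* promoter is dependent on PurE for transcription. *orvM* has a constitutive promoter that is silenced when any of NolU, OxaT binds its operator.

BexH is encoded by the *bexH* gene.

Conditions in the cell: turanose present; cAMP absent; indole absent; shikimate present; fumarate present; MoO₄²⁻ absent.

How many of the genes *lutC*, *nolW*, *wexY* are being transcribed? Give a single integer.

cAMP is absent, so JalP is inactive.
With no repressor bound, *lutC* is transcribed.
→ *lutC* is ON.
Fumarate is present, so PurE is active.
No repressor is bound and PurE is active, so *morW* is transcribed.
So MorW is produced and active.
Turanose is present, so PexC is active.
With repressor PexC bound, *bexH* is not transcribed.
So BexH is not produced.
No repressor is bound and MorW is active, so *nolW* is transcribed.
→ *nolW* is ON.
MoO₄²⁻ is absent, so NolU is active.
Indole is absent, so OxaT is inactive.
With repressor NolU bound, *orvM* is not transcribed.
So OrvM is not produced.
Shikimate is present, so RudJ is active.
With repressor RudJ bound, *wexY* is not transcribed.
→ *wexY* is OFF.
2 of the 3 genes are transcribed.

2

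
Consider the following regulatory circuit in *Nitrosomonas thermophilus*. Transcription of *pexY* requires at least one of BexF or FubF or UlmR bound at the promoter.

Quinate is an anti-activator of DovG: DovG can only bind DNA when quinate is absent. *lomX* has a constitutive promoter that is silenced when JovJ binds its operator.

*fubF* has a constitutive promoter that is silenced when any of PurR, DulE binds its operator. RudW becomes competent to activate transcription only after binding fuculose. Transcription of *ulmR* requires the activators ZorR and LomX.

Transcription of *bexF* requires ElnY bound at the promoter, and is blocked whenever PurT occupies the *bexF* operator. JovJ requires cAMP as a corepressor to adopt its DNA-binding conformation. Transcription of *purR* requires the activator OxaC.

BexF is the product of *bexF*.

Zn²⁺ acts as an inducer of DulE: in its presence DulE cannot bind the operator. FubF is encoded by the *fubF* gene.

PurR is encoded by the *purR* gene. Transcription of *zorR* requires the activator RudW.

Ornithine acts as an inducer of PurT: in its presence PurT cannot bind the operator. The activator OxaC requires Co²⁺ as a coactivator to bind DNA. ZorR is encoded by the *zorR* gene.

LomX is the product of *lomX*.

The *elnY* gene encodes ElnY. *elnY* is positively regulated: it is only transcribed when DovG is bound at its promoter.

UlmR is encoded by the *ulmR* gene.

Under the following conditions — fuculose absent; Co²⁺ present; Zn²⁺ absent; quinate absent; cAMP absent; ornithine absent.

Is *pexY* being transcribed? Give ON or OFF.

Ornithine is absent, so PurT is active.
Quinate is absent, so DovG is active.
No repressor is bound and DovG is active, so *elnY* is transcribed.
So ElnY is produced and active.
With repressor PurT bound, *bexF* is not transcribed.
So BexF is not produced.
Co²⁺ is present, so OxaC is active.
No repressor is bound and OxaC is active, so *purR* is transcribed.
So PurR is produced and active.
Zn²⁺ is absent, so DulE is active.
With repressor PurR bound, *fubF* is not transcribed.
So FubF is not produced.
Fuculose is absent, so RudW is inactive.
Required activator RudW is absent, so *zorR* is not transcribed.
So ZorR is not produced.
cAMP is absent, so JovJ is inactive.
With no repressor bound, *lomX* is transcribed.
So LomX is produced and active.
Required activator ZorR is absent, so *ulmR* is not transcribed.
So UlmR is not produced.
No activator is available at the *pexY* promoter, so *pexY* is not transcribed.

OFF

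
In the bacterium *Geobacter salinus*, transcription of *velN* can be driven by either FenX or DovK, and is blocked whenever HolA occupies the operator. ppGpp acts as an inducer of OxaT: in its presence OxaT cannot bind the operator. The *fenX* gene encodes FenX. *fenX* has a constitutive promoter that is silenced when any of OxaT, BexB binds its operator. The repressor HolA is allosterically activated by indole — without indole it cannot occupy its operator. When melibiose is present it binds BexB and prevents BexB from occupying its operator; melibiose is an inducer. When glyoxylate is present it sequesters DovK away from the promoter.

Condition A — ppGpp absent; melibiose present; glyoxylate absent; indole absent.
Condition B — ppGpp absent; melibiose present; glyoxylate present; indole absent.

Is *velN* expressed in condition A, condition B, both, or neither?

Condition A:
ppGpp is absent, so OxaT is active.
Melibiose is present, so BexB is inactive.
With repressor OxaT bound, *fenX* is not transcribed.
So FenX is not produced.
Glyoxylate is absent, so DovK is active.
Indole is absent, so HolA is inactive.
Activator DovK is present, so *velN* is transcribed.
→ *velN* is ON in A.
Condition B:
ppGpp is absent, so OxaT is active.
Melibiose is present, so BexB is inactive.
With repressor OxaT bound, *fenX* is not transcribed.
So FenX is not produced.
Glyoxylate is present, so DovK is inactive.
Indole is absent, so HolA is inactive.
No activator is available at the *velN* promoter, so *velN* is not transcribed.
→ *velN* is OFF in B.

A only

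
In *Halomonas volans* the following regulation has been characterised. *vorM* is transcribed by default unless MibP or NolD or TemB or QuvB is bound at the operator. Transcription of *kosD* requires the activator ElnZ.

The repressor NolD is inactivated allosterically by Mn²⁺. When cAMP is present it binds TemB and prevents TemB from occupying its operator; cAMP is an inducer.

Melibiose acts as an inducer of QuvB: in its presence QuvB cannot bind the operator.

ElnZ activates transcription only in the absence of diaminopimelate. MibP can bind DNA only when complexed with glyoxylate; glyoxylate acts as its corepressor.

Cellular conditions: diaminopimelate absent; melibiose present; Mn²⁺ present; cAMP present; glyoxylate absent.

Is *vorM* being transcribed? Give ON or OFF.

Glyoxylate is absent, so MibP is inactive.
Mn²⁺ is present, so NolD is inactive.
cAMP is present, so TemB is inactive.
Melibiose is present, so QuvB is inactive.
With no repressor bound, *vorM* is transcribed.

ON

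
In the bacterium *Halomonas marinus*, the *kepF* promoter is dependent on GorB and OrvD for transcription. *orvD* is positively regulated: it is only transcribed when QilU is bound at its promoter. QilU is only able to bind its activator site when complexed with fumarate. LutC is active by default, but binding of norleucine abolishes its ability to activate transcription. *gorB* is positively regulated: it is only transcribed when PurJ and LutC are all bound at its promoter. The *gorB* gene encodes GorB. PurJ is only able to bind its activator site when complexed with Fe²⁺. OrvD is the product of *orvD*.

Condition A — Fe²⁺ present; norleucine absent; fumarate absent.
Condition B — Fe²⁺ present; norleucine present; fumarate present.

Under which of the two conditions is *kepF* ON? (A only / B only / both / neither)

Condition A:
Fe²⁺ is present, so PurJ is active.
Norleucine is absent, so LutC is active.
No repressor is bound and PurJ and LutC are active, so *gorB* is transcribed.
So GorB is produced and active.
Fumarate is absent, so QilU is inactive.
Required activator QilU is absent, so *orvD* is not transcribed.
So OrvD is not produced.
Required activator OrvD is absent, so *kepF* is not transcribed.
→ *kepF* is OFF in A.
Condition B:
Fe²⁺ is present, so PurJ is active.
Norleucine is present, so LutC is inactive.
Required activator LutC is absent, so *gorB* is not transcribed.
So GorB is not produced.
Fumarate is present, so QilU is active.
No repressor is bound and QilU is active, so *orvD* is transcribed.
So OrvD is produced and active.
Required activator GorB is absent, so *kepF* is not transcribed.
→ *kepF* is OFF in B.

neither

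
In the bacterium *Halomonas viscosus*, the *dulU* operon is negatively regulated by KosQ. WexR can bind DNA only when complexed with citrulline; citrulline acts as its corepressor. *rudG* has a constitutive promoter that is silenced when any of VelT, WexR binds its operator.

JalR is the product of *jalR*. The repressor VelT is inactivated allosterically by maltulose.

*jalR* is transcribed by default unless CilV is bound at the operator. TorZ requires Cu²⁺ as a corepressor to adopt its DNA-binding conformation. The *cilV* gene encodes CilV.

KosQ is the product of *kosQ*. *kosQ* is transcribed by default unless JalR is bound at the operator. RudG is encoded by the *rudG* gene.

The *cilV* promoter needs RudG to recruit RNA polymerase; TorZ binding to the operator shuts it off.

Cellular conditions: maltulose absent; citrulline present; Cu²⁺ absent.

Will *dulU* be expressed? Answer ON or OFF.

Maltulose is absent, so VelT is active.
Citrulline is present, so WexR is active.
With repressor VelT bound, *rudG* is not transcribed.
So RudG is not produced.
Cu²⁺ is absent, so TorZ is inactive.
Required activator RudG is absent, so *cilV* is not transcribed.
So CilV is not produced.
With no repressor bound, *jalR* is transcribed.
So JalR is produced and active.
With repressor JalR bound, *kosQ* is not transcribed.
So KosQ is not produced.
With no repressor bound, *dulU* is transcribed.

ON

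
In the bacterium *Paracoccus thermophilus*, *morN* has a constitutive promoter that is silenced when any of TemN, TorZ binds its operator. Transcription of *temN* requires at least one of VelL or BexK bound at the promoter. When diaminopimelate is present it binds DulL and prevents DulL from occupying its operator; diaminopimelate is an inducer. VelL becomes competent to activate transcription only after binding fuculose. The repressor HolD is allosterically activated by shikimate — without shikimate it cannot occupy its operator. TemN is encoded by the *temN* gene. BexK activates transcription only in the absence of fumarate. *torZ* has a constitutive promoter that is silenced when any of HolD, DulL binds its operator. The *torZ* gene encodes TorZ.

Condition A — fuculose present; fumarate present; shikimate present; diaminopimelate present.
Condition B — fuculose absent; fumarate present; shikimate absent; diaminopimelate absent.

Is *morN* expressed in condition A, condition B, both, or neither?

Condition A:
Fuculose is present, so VelL is active.
Fumarate is present, so BexK is inactive.
Activator VelL is present, so *temN* is transcribed.
So TemN is produced and active.
Shikimate is present, so HolD is active.
Diaminopimelate is present, so DulL is inactive.
With repressor HolD bound, *torZ* is not transcribed.
So TorZ is not produced.
With repressor TemN bound, *morN* is not transcribed.
→ *morN* is OFF in A.
Condition B:
Fuculose is absent, so VelL is inactive.
Fumarate is present, so BexK is inactive.
No activator is available at the *temN* promoter, so *temN* is not transcribed.
So TemN is not produced.
Shikimate is absent, so HolD is inactive.
Diaminopimelate is absent, so DulL is active.
With repressor DulL bound, *torZ* is not transcribed.
So TorZ is not produced.
With no repressor bound, *morN* is transcribed.
→ *morN* is ON in B.

B only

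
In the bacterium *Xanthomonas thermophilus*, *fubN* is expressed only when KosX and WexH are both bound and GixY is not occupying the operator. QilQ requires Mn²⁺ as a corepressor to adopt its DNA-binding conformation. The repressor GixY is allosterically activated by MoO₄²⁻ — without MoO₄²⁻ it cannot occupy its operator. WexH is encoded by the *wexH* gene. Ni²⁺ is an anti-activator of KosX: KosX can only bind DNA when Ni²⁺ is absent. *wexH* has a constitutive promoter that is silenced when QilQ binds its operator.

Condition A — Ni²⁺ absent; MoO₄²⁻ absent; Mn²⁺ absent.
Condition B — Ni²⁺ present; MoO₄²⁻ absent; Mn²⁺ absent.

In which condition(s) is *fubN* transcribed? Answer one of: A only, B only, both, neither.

A only

Condition A:
Ni²⁺ is absent, so KosX is active.
MoO₄²⁻ is absent, so GixY is inactive.
Mn²⁺ is absent, so QilQ is inactive.
With no repressor bound, *wexH* is transcribed.
So WexH is produced and active.
No repressor is bound and KosX and WexH are active, so *fubN* is transcribed.
→ *fubN* is ON in A.
Condition B:
Ni²⁺ is present, so KosX is inactive.
MoO₄²⁻ is absent, so GixY is inactive.
Mn²⁺ is absent, so QilQ is inactive.
With no repressor bound, *wexH* is transcribed.
So WexH is produced and active.
Required activator KosX is absent, so *fubN* is not transcribed.
→ *fubN* is OFF in B.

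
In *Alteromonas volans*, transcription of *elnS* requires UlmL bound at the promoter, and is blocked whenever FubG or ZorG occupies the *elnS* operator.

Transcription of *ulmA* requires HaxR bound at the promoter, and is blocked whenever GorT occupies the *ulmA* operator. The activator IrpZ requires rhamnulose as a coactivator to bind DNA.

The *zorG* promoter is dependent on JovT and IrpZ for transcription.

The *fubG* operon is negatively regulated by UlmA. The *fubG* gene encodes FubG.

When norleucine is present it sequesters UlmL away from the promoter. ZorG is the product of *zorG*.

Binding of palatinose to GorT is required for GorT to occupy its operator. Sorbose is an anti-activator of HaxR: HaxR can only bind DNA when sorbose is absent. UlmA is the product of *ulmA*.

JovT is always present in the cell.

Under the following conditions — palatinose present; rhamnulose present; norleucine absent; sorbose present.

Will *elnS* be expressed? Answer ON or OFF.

OFF

Palatinose is present, so GorT is active.
Sorbose is present, so HaxR is inactive.
With repressor GorT bound, *ulmA* is not transcribed.
So UlmA is not produced.
With no repressor bound, *fubG* is transcribed.
So FubG is produced and active.
Norleucine is absent, so UlmL is active.
JovT is produced constitutively and is active.
Rhamnulose is present, so IrpZ is active.
No repressor is bound and JovT and IrpZ are active, so *zorG* is transcribed.
So ZorG is produced and active.
With repressor FubG bound, *elnS* is not transcribed.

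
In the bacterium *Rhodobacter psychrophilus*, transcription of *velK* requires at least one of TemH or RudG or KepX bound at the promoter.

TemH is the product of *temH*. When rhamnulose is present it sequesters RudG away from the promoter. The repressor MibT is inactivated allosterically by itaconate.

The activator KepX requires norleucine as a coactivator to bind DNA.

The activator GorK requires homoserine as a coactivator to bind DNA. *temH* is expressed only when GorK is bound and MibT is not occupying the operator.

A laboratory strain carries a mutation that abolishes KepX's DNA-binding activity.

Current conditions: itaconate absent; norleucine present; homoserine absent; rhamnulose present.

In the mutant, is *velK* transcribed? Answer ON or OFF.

OFF

Itaconate is absent, so MibT is active.
Homoserine is absent, so GorK is inactive.
With repressor MibT bound, *temH* is not transcribed.
So TemH is not produced.
Rhamnulose is present, so RudG is inactive.
KepX is non-functional in this strain, so it has no effect.
No activator is available at the *velK* promoter, so *velK* is not transcribed.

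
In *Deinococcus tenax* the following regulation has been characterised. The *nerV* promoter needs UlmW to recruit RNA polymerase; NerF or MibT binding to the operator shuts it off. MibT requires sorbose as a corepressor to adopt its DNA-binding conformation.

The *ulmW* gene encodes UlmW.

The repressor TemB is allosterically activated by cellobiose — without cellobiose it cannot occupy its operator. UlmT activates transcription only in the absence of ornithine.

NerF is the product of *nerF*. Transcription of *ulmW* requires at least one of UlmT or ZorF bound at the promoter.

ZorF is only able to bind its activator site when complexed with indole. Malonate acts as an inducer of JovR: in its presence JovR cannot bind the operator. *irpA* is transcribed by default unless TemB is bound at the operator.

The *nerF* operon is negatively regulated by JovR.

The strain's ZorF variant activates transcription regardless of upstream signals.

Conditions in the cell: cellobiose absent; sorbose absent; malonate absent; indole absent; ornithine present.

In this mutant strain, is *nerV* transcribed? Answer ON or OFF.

Malonate is absent, so JovR is active.
With repressor JovR bound, *nerF* is not transcribed.
So NerF is not produced.
Sorbose is absent, so MibT is inactive.
Ornithine is present, so UlmT is inactive.
ZorF is constitutively active in this strain.
Activator ZorF is present, so *ulmW* is transcribed.
So UlmW is produced and active.
No repressor is bound and UlmW is active, so *nerV* is transcribed.

ON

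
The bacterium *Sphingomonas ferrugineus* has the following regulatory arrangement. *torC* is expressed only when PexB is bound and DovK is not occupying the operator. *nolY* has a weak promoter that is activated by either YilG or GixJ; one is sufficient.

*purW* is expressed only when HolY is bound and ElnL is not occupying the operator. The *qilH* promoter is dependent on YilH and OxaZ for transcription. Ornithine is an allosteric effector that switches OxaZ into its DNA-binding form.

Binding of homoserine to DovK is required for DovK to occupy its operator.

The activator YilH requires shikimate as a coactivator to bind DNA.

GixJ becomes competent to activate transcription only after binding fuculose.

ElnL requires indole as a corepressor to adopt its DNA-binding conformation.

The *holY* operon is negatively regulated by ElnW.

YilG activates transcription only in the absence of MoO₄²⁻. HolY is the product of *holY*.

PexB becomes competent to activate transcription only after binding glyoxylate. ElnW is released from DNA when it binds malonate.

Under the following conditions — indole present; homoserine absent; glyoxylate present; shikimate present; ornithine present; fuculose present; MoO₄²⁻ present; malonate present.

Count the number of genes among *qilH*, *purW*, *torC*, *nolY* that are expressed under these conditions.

Shikimate is present, so YilH is active.
Ornithine is present, so OxaZ is active.
No repressor is bound and YilH and OxaZ are active, so *qilH* is transcribed.
→ *qilH* is ON.
Indole is present, so ElnL is active.
Malonate is present, so ElnW is inactive.
With no repressor bound, *holY* is transcribed.
So HolY is produced and active.
With repressor ElnL bound, *purW* is not transcribed.
→ *purW* is OFF.
Homoserine is absent, so DovK is inactive.
Glyoxylate is present, so PexB is active.
No repressor is bound and PexB is active, so *torC* is transcribed.
→ *torC* is ON.
MoO₄²⁻ is present, so YilG is inactive.
Fuculose is present, so GixJ is active.
Activator GixJ is present, so *nolY* is transcribed.
→ *nolY* is ON.
3 of the 4 genes are transcribed.

3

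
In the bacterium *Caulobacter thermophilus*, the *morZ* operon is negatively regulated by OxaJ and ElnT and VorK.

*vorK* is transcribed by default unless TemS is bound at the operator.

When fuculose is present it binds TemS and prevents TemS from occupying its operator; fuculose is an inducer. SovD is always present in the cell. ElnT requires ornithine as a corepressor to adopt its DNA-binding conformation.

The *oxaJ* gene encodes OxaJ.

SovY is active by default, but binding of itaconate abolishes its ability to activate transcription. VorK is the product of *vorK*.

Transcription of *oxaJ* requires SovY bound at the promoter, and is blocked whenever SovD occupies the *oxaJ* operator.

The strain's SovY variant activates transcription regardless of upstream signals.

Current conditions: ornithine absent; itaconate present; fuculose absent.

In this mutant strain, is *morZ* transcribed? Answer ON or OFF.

ON

SovD is produced constitutively and is active.
SovY is constitutively active in this strain.
With repressor SovD bound, *oxaJ* is not transcribed.
So OxaJ is not produced.
Ornithine is absent, so ElnT is inactive.
Fuculose is absent, so TemS is active.
With repressor TemS bound, *vorK* is not transcribed.
So VorK is not produced.
With no repressor bound, *morZ* is transcribed.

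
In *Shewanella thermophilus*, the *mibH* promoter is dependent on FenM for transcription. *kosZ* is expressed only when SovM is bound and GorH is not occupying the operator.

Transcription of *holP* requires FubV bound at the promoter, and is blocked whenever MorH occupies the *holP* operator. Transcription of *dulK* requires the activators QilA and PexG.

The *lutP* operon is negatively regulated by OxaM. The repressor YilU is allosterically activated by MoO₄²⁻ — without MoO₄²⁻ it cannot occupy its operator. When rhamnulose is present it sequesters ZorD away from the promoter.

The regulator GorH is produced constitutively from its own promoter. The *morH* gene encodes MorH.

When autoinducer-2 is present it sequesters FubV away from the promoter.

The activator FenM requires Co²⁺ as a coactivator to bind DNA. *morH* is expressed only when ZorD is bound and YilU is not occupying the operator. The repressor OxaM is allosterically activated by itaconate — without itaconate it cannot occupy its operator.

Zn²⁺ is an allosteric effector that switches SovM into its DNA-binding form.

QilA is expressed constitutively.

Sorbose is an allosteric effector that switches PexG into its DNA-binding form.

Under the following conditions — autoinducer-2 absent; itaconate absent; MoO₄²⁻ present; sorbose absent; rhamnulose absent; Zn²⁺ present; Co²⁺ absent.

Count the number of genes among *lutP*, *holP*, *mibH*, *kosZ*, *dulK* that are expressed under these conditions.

Itaconate is absent, so OxaM is inactive.
With no repressor bound, *lutP* is transcribed.
→ *lutP* is ON.
MoO₄²⁻ is present, so YilU is active.
Rhamnulose is absent, so ZorD is active.
With repressor YilU bound, *morH* is not transcribed.
So MorH is not produced.
Autoinducer-2 is absent, so FubV is active.
No repressor is bound and FubV is active, so *holP* is transcribed.
→ *holP* is ON.
Co²⁺ is absent, so FenM is inactive.
Required activator FenM is absent, so *mibH* is not transcribed.
→ *mibH* is OFF.
Zn²⁺ is present, so SovM is active.
GorH is produced constitutively and is active.
With repressor GorH bound, *kosZ* is not transcribed.
→ *kosZ* is OFF.
QilA is produced constitutively and is active.
Sorbose is absent, so PexG is inactive.
Required activator PexG is absent, so *dulK* is not transcribed.
→ *dulK* is OFF.
2 of the 5 genes are transcribed.

2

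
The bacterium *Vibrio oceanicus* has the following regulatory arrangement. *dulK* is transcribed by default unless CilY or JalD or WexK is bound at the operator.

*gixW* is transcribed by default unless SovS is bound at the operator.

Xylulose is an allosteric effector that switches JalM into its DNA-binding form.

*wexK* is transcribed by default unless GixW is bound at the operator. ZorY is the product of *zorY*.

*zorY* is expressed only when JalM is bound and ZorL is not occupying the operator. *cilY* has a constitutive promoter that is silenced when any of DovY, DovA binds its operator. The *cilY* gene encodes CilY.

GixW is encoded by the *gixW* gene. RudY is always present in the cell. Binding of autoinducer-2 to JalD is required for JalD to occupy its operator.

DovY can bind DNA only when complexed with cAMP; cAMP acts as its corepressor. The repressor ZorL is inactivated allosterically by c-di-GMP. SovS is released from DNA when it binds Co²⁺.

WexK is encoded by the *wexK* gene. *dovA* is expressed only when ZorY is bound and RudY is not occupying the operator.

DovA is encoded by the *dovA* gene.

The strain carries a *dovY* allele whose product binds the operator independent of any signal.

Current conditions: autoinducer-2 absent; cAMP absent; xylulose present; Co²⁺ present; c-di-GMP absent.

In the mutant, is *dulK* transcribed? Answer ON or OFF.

DovY is constitutively active in this strain.
Xylulose is present, so JalM is active.
c-di-GMP is absent, so ZorL is active.
With repressor ZorL bound, *zorY* is not transcribed.
So ZorY is not produced.
RudY is produced constitutively and is active.
With repressor RudY bound, *dovA* is not transcribed.
So DovA is not produced.
With repressor DovY bound, *cilY* is not transcribed.
So CilY is not produced.
Autoinducer-2 is absent, so JalD is inactive.
Co²⁺ is present, so SovS is inactive.
With no repressor bound, *gixW* is transcribed.
So GixW is produced and active.
With repressor GixW bound, *wexK* is not transcribed.
So WexK is not produced.
With no repressor bound, *dulK* is transcribed.

ON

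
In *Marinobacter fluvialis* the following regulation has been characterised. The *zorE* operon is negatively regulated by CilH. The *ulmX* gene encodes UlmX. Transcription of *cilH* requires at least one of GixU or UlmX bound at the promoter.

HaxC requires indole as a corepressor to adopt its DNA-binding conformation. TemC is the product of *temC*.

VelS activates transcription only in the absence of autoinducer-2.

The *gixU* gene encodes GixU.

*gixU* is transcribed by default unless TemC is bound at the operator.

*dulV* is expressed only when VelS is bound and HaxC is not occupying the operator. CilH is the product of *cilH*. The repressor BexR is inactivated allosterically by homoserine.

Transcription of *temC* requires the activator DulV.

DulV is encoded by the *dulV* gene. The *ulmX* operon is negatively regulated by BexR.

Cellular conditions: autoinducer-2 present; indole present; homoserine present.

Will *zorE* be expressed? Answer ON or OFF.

OFF

Indole is present, so HaxC is active.
Autoinducer-2 is present, so VelS is inactive.
With repressor HaxC bound, *dulV* is not transcribed.
So DulV is not produced.
Required activator DulV is absent, so *temC* is not transcribed.
So TemC is not produced.
With no repressor bound, *gixU* is transcribed.
So GixU is produced and active.
Homoserine is present, so BexR is inactive.
With no repressor bound, *ulmX* is transcribed.
So UlmX is produced and active.
Activator GixU is present, so *cilH* is transcribed.
So CilH is produced and active.
With repressor CilH bound, *zorE* is not transcribed.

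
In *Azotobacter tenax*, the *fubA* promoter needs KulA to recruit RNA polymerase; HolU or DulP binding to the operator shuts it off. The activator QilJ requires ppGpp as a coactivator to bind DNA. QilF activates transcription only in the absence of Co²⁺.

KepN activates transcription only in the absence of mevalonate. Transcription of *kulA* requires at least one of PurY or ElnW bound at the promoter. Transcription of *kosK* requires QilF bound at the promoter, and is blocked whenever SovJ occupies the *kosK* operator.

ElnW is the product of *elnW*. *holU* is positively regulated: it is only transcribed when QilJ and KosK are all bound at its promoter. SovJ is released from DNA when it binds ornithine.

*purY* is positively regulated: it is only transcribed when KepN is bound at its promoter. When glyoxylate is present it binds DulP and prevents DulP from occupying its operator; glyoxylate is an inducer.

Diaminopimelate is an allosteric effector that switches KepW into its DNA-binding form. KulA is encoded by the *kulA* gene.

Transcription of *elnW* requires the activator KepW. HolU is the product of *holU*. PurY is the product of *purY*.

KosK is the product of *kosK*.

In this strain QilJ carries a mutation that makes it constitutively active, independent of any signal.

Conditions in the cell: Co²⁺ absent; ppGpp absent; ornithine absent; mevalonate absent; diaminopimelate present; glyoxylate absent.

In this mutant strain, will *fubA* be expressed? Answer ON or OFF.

QilJ is constitutively active in this strain.
Ornithine is absent, so SovJ is active.
Co²⁺ is absent, so QilF is active.
With repressor SovJ bound, *kosK* is not transcribed.
So KosK is not produced.
Required activator KosK is absent, so *holU* is not transcribed.
So HolU is not produced.
Mevalonate is absent, so KepN is active.
No repressor is bound and KepN is active, so *purY* is transcribed.
So PurY is produced and active.
Diaminopimelate is present, so KepW is active.
No repressor is bound and KepW is active, so *elnW* is transcribed.
So ElnW is produced and active.
Activator PurY is present, so *kulA* is transcribed.
So KulA is produced and active.
Glyoxylate is absent, so DulP is active.
With repressor DulP bound, *fubA* is not transcribed.

OFF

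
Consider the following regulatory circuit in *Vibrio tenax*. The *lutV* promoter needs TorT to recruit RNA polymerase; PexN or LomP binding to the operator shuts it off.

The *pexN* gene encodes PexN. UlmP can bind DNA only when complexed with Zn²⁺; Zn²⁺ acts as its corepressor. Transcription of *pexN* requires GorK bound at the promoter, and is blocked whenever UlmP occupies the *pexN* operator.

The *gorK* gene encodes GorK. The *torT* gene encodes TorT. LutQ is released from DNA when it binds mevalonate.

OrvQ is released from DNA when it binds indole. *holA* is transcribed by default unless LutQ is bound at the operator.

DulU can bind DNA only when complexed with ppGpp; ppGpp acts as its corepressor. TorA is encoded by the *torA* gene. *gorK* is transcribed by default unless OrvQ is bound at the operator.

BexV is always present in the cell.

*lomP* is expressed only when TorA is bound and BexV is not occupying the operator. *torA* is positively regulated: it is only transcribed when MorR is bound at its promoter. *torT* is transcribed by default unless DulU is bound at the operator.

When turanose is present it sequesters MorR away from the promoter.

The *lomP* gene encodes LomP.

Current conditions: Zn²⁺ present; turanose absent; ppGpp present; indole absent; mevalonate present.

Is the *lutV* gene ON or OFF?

OFF

ppGpp is present, so DulU is active.
With repressor DulU bound, *torT* is not transcribed.
So TorT is not produced.
Zn²⁺ is present, so UlmP is active.
Indole is absent, so OrvQ is active.
With repressor OrvQ bound, *gorK* is not transcribed.
So GorK is not produced.
With repressor UlmP bound, *pexN* is not transcribed.
So PexN is not produced.
BexV is produced constitutively and is active.
Turanose is absent, so MorR is active.
No repressor is bound and MorR is active, so *torA* is transcribed.
So TorA is produced and active.
With repressor BexV bound, *lomP* is not transcribed.
So LomP is not produced.
Required activator TorT is absent, so *lutV* is not transcribed.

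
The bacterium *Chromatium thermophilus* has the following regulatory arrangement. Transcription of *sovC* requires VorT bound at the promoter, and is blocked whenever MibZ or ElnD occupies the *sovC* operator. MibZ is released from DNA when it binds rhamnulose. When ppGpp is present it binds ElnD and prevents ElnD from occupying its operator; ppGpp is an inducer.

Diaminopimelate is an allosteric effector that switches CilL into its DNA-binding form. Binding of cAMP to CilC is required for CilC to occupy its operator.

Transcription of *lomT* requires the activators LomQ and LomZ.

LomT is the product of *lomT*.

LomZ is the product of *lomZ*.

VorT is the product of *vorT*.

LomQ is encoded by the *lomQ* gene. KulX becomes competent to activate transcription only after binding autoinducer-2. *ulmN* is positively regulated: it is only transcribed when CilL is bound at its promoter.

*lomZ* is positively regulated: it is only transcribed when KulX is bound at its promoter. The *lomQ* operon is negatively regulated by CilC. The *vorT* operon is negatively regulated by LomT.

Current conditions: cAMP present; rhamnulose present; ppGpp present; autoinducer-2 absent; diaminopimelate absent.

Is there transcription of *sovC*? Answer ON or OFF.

Rhamnulose is present, so MibZ is inactive.
cAMP is present, so CilC is active.
With repressor CilC bound, *lomQ* is not transcribed.
So LomQ is not produced.
Autoinducer-2 is absent, so KulX is inactive.
Required activator KulX is absent, so *lomZ* is not transcribed.
So LomZ is not produced.
Required activator LomQ is absent, so *lomT* is not transcribed.
So LomT is not produced.
With no repressor bound, *vorT* is transcribed.
So VorT is produced and active.
ppGpp is present, so ElnD is inactive.
No repressor is bound and VorT is active, so *sovC* is transcribed.

ON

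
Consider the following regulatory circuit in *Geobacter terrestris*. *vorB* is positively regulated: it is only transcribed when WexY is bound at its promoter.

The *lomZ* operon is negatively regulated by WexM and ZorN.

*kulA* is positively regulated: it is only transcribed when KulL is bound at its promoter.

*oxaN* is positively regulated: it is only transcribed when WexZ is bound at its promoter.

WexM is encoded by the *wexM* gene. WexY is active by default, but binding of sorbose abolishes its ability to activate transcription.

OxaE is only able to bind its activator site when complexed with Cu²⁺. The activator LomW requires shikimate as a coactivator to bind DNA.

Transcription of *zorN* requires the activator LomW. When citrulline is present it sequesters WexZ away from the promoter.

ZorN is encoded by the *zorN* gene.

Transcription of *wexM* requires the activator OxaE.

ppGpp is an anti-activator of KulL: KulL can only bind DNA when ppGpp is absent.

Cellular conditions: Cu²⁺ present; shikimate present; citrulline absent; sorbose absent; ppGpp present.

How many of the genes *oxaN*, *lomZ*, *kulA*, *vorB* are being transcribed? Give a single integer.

Citrulline is absent, so WexZ is active.
No repressor is bound and WexZ is active, so *oxaN* is transcribed.
→ *oxaN* is ON.
Cu²⁺ is present, so OxaE is active.
No repressor is bound and OxaE is active, so *wexM* is transcribed.
So WexM is produced and active.
Shikimate is present, so LomW is active.
No repressor is bound and LomW is active, so *zorN* is transcribed.
So ZorN is produced and active.
With repressor WexM bound, *lomZ* is not transcribed.
→ *lomZ* is OFF.
ppGpp is present, so KulL is inactive.
Required activator KulL is absent, so *kulA* is not transcribed.
→ *kulA* is OFF.
Sorbose is absent, so WexY is active.
No repressor is bound and WexY is active, so *vorB* is transcribed.
→ *vorB* is ON.
2 of the 4 genes are transcribed.

2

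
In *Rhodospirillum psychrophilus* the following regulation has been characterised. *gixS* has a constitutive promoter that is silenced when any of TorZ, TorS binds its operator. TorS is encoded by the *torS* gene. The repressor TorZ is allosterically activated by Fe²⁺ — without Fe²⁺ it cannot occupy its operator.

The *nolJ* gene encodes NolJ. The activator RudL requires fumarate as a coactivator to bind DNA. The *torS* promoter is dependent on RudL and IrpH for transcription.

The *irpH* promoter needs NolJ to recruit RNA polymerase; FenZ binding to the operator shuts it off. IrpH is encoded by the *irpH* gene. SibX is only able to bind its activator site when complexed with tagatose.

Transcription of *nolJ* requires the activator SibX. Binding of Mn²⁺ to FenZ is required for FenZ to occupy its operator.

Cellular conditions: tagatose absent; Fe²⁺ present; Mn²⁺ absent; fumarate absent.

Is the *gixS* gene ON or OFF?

OFF

Fe²⁺ is present, so TorZ is active.
Fumarate is absent, so RudL is inactive.
Tagatose is absent, so SibX is inactive.
Required activator SibX is absent, so *nolJ* is not transcribed.
So NolJ is not produced.
Mn²⁺ is absent, so FenZ is inactive.
Required activator NolJ is absent, so *irpH* is not transcribed.
So IrpH is not produced.
Required activator RudL is absent, so *torS* is not transcribed.
So TorS is not produced.
With repressor TorZ bound, *gixS* is not transcribed.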